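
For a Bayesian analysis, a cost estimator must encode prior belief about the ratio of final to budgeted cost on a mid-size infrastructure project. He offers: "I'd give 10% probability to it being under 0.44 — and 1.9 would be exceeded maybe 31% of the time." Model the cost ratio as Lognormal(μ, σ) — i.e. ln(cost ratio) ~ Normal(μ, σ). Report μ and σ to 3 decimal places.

If T ~ Lognormal(μ,σ) then ln T ~ Normal(μ,σ), so the p-quantile of ln T is μ + z_p·σ.
ln(0.44) = -0.821 and ln(1.9) = 0.6419; z_{0.1} = -1.282, z_{0.69} = 0.4959.
σ = (0.6419 − -0.821)/(0.4959 − (-1.282)) = 0.823.
μ = -0.821 − (-1.282)·0.823 = 0.234.

μ ≈ 0.234, σ ≈ 0.823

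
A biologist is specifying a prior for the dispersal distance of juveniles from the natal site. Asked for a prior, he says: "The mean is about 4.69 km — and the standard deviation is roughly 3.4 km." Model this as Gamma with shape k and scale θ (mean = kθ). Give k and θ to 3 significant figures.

For Gamma(k, scale θ): mean = kθ, variance = kθ², so CV = 1/√k.
CV = SD/mean = 3.4/4.69 = 0.7249, hence k = 1/CV² = 1.9.
Then θ = mean/k = 4.69/1.9 = 2.46.

k ≈ 1.9, θ ≈ 2.46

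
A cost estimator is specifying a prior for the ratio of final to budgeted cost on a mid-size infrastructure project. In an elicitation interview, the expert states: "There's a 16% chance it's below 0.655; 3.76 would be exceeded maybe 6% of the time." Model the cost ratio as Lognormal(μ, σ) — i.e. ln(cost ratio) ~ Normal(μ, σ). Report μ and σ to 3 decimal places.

If T ~ Lognormal(μ,σ) then ln T ~ Normal(μ,σ), so the p-quantile of ln T is μ + z_p·σ.
ln(0.655) = -0.4231 and ln(3.76) = 1.324; z_{0.16} = -0.9945, z_{0.94} = 1.555.
σ = (1.324 − -0.4231)/(1.555 − (-0.9945)) = 0.686.
μ = -0.4231 − (-0.9945)·0.686 = 0.259.

μ ≈ 0.259, σ ≈ 0.686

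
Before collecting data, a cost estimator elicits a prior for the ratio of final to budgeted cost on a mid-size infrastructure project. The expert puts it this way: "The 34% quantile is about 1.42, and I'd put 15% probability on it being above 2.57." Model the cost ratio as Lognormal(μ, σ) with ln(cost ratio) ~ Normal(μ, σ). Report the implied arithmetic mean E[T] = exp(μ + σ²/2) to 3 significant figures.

If T ~ Lognormal(μ,σ) then ln T ~ Normal(μ,σ), so the p-quantile of ln T is μ + z_p·σ.
ln(1.42) = 0.3507 and ln(2.57) = 0.9439; z_{0.34} = -0.4125, z_{0.85} = 1.036.
σ = (0.9439 − 0.3507)/(1.036 − (-0.4125)) = 0.409.
μ = 0.3507 − (-0.4125)·0.409 = 0.520.
E[T] = exp(μ + σ²/2) = exp(0.520 + 0.0838) = 1.83.

E[T] ≈ 1.83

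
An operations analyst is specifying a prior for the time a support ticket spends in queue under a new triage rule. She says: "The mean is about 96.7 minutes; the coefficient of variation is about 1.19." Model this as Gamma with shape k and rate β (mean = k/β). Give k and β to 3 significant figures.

For Gamma(k, rate β): mean = k/β, variance = k/β², so CV = 1/√k.
CV = 1.19, hence k = 1/CV² = 0.706.
Then β = k/mean = 0.706/96.7 = 0.0073.

k ≈ 0.706, β ≈ 0.0073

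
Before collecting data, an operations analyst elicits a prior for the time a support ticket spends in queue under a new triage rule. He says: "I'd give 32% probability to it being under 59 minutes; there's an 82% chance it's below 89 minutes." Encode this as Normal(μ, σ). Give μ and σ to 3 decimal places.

μ = 69.145, σ = 21.691

For Normal(μ,σ), the p-quantile is μ + z_p·σ. Here z_{0.32} = -0.4677, z_{0.82} = 0.9154.
So 59 = μ − 0.4677σ and 89 = μ + 0.9154σ.
Subtracting: σ = (89 − 59)/(0.9154 − (-0.4677)) = 21.691.
Then μ = 59 − (-0.4677)·21.691 = 69.145.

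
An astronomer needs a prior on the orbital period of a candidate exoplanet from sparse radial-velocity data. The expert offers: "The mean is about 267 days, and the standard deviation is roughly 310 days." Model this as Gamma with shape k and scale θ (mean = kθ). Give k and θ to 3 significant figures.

For Gamma(k, scale θ): mean = kθ, variance = kθ², so CV = 1/√k.
CV = SD/mean = 310/267 = 1.161, hence k = 1/CV² = 0.742.
Then θ = mean/k = 267/0.742 = 360.

k ≈ 0.742, θ ≈ 360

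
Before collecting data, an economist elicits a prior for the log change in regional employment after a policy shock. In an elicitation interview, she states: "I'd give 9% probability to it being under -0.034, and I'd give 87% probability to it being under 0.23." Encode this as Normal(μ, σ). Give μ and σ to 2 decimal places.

μ = 0.11, σ = 0.11

For Normal(μ,σ), the p-quantile is μ + z_p·σ. Here z_{0.09} = -1.341, z_{0.87} = 1.126.
So -0.034 = μ − 1.341σ and 0.23 = μ + 1.126σ.
Subtracting: σ = (0.23 − -0.034)/(1.126 − (-1.341)) = 0.11.
Then μ = -0.034 − (-1.341)·0.11 = 0.11.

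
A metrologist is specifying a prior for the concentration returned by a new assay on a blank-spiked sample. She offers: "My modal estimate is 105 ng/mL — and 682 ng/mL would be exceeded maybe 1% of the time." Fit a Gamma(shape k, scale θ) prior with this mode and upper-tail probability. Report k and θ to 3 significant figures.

Gamma(k,θ) with k>1 has mode (k−1)θ, so θ = 105/(k−1).
Need P(X < 682) = 0.99 with θ tied to k this way. Start at k = 2, θ = 105: P(X<682) ≈ 0.989.
Too low — raise k to concentrate. Iterating converges to k ≈ 2.03.
Then θ = 105/(2.03−1) ≈ 102.

k ≈ 2.03, θ ≈ 102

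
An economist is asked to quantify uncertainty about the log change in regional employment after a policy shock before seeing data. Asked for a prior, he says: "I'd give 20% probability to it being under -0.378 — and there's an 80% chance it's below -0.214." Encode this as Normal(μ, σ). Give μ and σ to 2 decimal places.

For Normal(μ,σ), the p-quantile is μ + z_p·σ. Here z_{0.2} = -0.8416, z_{0.8} = 0.8416.
So -0.378 = μ − 0.8416σ and -0.214 = μ + 0.8416σ.
Subtracting: σ = (-0.214 − -0.378)/(0.8416 − (-0.8416)) = 0.10.
Then μ = -0.378 − (-0.8416)·0.10 = -0.30.

μ = -0.30, σ = 0.10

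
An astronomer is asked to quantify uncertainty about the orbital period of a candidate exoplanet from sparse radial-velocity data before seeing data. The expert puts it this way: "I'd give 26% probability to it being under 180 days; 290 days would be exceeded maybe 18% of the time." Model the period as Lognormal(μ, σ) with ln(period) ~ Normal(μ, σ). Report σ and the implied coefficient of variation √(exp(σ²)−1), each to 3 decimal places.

If T ~ Lognormal(μ,σ) then ln T ~ Normal(μ,σ), so the p-quantile of ln T is μ + z_p·σ.
ln(180) = 5.193 and ln(290) = 5.67; z_{0.26} = -0.6433, z_{0.82} = 0.9154.
σ = (5.67 − 5.193)/(0.9154 − (-0.6433)) = 0.306.
μ = 5.193 − (-0.6433)·0.306 = 5.390.
CV = √(exp(σ²)−1) = √(exp(0.0936)−1) = 0.313.

σ ≈ 0.306, CV ≈ 0.313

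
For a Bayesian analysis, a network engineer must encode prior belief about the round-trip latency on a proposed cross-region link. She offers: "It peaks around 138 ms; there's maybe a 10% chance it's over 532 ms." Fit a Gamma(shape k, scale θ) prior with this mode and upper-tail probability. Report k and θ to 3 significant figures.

Gamma(k,θ) with k>1 has mode (k−1)θ, so θ = 138/(k−1).
Need P(X < 532) = 0.9 with θ tied to k this way. Start at k = 2, θ = 138: P(X<532) ≈ 0.897.
Too low — raise k to concentrate. Iterating converges to k ≈ 2.01.
Then θ = 138/(2.01−1) ≈ 136.

k ≈ 2.01, θ ≈ 136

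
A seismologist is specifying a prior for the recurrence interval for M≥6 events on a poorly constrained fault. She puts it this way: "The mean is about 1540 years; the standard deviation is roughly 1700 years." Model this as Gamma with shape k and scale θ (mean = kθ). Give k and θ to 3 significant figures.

For Gamma(k, scale θ): mean = kθ, variance = kθ², so CV = 1/√k.
CV = SD/mean = 1700/1540 = 1.104, hence k = 1/CV² = 0.821.
Then θ = mean/k = 1540/0.821 = 1880.

k ≈ 0.821, θ ≈ 1880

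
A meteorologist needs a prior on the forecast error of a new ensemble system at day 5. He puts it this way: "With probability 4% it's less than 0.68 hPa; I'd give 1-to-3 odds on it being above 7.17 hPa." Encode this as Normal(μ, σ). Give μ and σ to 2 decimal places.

μ = 5.37, σ = 2.68

The p-quantile of Normal(μ,σ) is μ + z_p·σ, with z_{0.04} = -1.751 and z_{0.75} = 0.6745.
Eliminate σ: μ = (z₂·x₁ − z₁·x₂)/(z₂ − z₁) = (0.6745·0.68 − (-1.751)·7.17)/2.425 = 5.37.
Then σ = (x₂ − x₁)/(z₂ − z₁) = (7.17 − 0.68)/2.425 = 2.68.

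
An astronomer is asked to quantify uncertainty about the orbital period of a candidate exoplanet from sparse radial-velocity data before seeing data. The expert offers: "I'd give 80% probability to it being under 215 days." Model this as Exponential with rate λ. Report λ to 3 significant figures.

P(T < 215.0) = 1 − e^(−λ·215.0) = 0.8, so λ = −ln(1−0.8)/215.0 = −ln(0.2)/215.0 = 0.00749.

λ ≈ 0.00749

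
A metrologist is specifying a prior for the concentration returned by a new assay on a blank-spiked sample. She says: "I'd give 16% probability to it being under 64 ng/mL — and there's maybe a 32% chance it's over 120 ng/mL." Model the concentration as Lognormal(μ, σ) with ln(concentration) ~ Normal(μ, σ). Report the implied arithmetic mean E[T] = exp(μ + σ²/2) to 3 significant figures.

E[T] ≈ 108 ng/mL

If T ~ Lognormal(μ,σ) then ln T ~ Normal(μ,σ), so the p-quantile of ln T is μ + z_p·σ.
ln(64) = 4.159 and ln(120) = 4.787; z_{0.16} = -0.9945, z_{0.68} = 0.4677.
σ = (4.787 − 4.159)/(0.4677 − (-0.9945)) = 0.430.
μ = 4.159 − (-0.9945)·0.430 = 4.586.
E[T] = exp(μ + σ²/2) = exp(4.586 + 0.0924) = 108 ng/mL.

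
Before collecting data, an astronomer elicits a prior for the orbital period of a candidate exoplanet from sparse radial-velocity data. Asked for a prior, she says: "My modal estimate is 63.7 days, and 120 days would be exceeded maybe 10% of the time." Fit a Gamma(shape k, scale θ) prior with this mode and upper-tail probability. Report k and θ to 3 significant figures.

k ≈ 5.76, θ ≈ 13.4

Gamma(k,θ) with k>1 has mode (k−1)θ, so θ = 63.7/(k−1).
Need P(X < 120) = 0.9 with θ tied to k this way. Start at k = 2, θ = 63.7: P(X<120) ≈ 0.562.
Too low — raise k to concentrate. Iterating converges to k ≈ 5.76.
Then θ = 63.7/(5.76−1) ≈ 13.4.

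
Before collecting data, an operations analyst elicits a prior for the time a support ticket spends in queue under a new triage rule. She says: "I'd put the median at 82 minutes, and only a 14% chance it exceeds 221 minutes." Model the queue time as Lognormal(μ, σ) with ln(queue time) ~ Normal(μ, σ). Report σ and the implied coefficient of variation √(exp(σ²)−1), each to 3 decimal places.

If T ~ Lognormal(μ,σ) then ln T ~ Normal(μ,σ), so the p-quantile of ln T is μ + z_p·σ.
ln(82) = 4.407 and ln(221) = 5.398; z_{0.5} = 0, z_{0.86} = 1.08.
σ = (5.398 − 4.407)/(1.08 − (0)) = 0.918.
μ = 4.407 − (0)·0.918 = 4.407.
CV = √(exp(σ²)−1) = √(exp(0.8422)−1) = 1.150.

σ ≈ 0.918, CV ≈ 1.150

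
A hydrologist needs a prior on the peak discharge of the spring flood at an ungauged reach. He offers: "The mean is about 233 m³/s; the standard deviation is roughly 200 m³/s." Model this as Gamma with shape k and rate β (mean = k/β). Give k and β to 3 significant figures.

k ≈ 1.36, β ≈ 0.00583

For Gamma(k, rate β): mean = k/β, variance = k/β², so CV = 1/√k.
CV = SD/mean = 200/233 = 0.8584, hence k = 1/CV² = 1.36.
Then β = k/mean = 1.36/233 = 0.00583.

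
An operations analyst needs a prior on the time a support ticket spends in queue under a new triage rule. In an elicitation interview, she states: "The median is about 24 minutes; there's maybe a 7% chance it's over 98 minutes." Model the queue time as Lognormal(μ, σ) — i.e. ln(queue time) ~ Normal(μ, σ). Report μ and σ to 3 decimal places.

μ ≈ 3.178, σ ≈ 0.953

If T ~ Lognormal(μ,σ) then ln T ~ Normal(μ,σ), so the p-quantile of ln T is μ + z_p·σ.
ln(24) = 3.178 and ln(98) = 4.585; z_{0.5} = 0, z_{0.93} = 1.476.
σ = (4.585 − 3.178)/(1.476 − (0)) = 0.953.
μ = 3.178 − (0)·0.953 = 3.178.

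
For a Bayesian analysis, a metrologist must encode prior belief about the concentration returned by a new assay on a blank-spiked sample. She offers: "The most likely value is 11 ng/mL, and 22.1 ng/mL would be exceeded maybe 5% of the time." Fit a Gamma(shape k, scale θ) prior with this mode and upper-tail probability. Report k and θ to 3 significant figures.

Gamma(k,θ) with k>1 has mode (k−1)θ, so θ = 11/(k−1).
Need P(X < 22.1) = 0.95 with θ tied to k this way. Start at k = 2, θ = 11: P(X<22.1) ≈ 0.596.
Too low — raise k to concentrate. Iterating converges to k ≈ 6.69.
Then θ = 11/(6.69−1) ≈ 1.93.

k ≈ 6.69, θ ≈ 1.93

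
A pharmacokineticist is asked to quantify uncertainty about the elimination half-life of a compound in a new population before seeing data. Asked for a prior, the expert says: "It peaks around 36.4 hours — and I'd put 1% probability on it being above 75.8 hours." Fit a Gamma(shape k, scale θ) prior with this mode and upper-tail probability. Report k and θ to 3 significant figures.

k ≈ 10.1, θ ≈ 4.02

Gamma(k,θ) with k>1 has mode (k−1)θ, so θ = 36.4/(k−1).
Need P(X < 75.8) = 0.99 with θ tied to k this way. Start at k = 2, θ = 36.4: P(X<75.8) ≈ 0.616.
Too low — raise k to concentrate. Iterating converges to k ≈ 10.1.
Then θ = 36.4/(10.1−1) ≈ 4.02.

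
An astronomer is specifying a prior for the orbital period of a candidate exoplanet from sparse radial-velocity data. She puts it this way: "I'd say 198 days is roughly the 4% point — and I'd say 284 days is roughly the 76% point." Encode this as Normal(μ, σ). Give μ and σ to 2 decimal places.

μ = 259.28, σ = 35.00

The p-quantile of Normal(μ,σ) is μ + z_p·σ, with z_{0.04} = -1.751 and z_{0.76} = 0.7063.
Eliminate σ: μ = (z₂·x₁ − z₁·x₂)/(z₂ − z₁) = (0.7063·198 − (-1.751)·284)/2.457 = 259.28.
Then σ = (x₂ − x₁)/(z₂ − z₁) = (284 − 198)/2.457 = 35.00.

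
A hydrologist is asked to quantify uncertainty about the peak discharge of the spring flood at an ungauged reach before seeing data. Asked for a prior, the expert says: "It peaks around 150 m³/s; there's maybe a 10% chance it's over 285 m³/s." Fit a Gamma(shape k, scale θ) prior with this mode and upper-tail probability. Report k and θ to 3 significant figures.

Gamma(k,θ) with k>1 has mode (k−1)θ, so θ = 150/(k−1).
Need P(X < 285) = 0.9 with θ tied to k this way. Start at k = 2, θ = 150: P(X<285) ≈ 0.566.
Too low — raise k to concentrate. Iterating converges to k ≈ 5.64.
Then θ = 150/(5.64−1) ≈ 32.3.

k ≈ 5.64, θ ≈ 32.3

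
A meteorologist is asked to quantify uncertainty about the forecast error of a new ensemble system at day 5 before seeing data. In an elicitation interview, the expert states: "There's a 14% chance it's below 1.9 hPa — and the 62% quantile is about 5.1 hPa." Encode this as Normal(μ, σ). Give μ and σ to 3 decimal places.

μ = 4.395, σ = 2.309

The p-quantile of Normal(μ,σ) is μ + z_p·σ, with z_{0.14} = -1.08 and z_{0.62} = 0.3055.
Eliminate σ: μ = (z₂·x₁ − z₁·x₂)/(z₂ − z₁) = (0.3055·1.9 − (-1.08)·5.1)/1.386 = 4.395.
Then σ = (x₂ − x₁)/(z₂ − z₁) = (5.1 − 1.9)/1.386 = 2.309.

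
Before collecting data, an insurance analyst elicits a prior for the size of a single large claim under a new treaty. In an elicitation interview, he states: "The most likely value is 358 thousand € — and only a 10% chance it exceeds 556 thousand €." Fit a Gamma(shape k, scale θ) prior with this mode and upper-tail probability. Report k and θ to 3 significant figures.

k ≈ 10.7, θ ≈ 37.1

Gamma(k,θ) with k>1 has mode (k−1)θ, so θ = 358/(k−1).
Need P(X < 556) = 0.9 with θ tied to k this way. Start at k = 2, θ = 358: P(X<556) ≈ 0.460.
Too low — raise k to concentrate. Iterating converges to k ≈ 10.7.
Then θ = 358/(10.7−1) ≈ 37.1.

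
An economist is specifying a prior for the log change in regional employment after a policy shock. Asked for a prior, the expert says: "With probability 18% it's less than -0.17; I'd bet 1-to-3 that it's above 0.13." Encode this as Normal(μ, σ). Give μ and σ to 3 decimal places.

The p-quantile of Normal(μ,σ) is μ + z_p·σ, with z_{0.18} = -0.9154 and z_{0.75} = 0.6745.
Eliminate σ: μ = (z₂·x₁ − z₁·x₂)/(z₂ − z₁) = (0.6745·-0.17 − (-0.9154)·0.13)/1.59 = 0.003.
Then σ = (x₂ − x₁)/(z₂ − z₁) = (0.13 − -0.17)/1.59 = 0.189.

μ = 0.003, σ = 0.189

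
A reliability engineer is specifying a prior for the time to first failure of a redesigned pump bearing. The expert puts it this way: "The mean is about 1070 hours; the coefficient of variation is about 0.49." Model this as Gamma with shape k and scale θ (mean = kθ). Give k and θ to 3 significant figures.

For Gamma(k, scale θ): mean = kθ, variance = kθ², so CV = 1/√k.
CV = 0.49, hence k = 1/CV² = 4.16.
Then θ = mean/k = 1070/4.16 = 257.

k ≈ 4.16, θ ≈ 257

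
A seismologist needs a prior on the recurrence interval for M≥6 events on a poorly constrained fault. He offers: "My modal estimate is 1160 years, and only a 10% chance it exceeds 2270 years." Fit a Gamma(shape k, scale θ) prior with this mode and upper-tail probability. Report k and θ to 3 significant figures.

k ≈ 5.25, θ ≈ 273

Gamma(k,θ) with k>1 has mode (k−1)θ, so θ = 1160/(k−1).
Need P(X < 2270) = 0.9 with θ tied to k this way. Start at k = 2, θ = 1160: P(X<2270) ≈ 0.582.
Too low — raise k to concentrate. Iterating converges to k ≈ 5.25.
Then θ = 1160/(5.25−1) ≈ 273.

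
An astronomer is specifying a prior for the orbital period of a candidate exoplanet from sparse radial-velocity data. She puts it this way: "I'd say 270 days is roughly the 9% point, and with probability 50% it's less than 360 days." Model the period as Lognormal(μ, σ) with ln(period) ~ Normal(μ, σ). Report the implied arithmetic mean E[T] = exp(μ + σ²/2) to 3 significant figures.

E[T] ≈ 368 days

If T ~ Lognormal(μ,σ) then ln T ~ Normal(μ,σ), so the p-quantile of ln T is μ + z_p·σ.
ln(270) = 5.598 and ln(360) = 5.886; z_{0.09} = -1.341, z_{0.5} = 0.
σ = (5.886 − 5.598)/(0 − (-1.341)) = 0.215.
μ = 5.598 − (-1.341)·0.215 = 5.886.
E[T] = exp(μ + σ²/2) = exp(5.886 + 0.0230) = 368 days.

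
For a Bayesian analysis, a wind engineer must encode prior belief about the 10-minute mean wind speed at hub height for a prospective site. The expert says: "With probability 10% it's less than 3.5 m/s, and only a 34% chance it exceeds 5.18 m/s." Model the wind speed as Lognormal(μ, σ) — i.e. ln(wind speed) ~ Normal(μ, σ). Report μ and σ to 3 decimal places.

μ ≈ 1.549, σ ≈ 0.231

If T ~ Lognormal(μ,σ) then ln T ~ Normal(μ,σ), so the p-quantile of ln T is μ + z_p·σ.
ln(3.5) = 1.253 and ln(5.18) = 1.645; z_{0.1} = -1.282, z_{0.66} = 0.4125.
σ = (1.645 − 1.253)/(0.4125 − (-1.282)) = 0.231.
μ = 1.253 − (-1.282)·0.231 = 1.549.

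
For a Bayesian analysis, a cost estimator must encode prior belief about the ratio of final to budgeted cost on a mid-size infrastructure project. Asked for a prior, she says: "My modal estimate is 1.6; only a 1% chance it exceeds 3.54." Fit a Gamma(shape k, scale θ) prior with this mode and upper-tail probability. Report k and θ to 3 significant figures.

Gamma(k,θ) with k>1 has mode (k−1)θ, so θ = 1.6/(k−1).
Need P(X < 3.54) = 0.99 with θ tied to k this way. Start at k = 2, θ = 1.6: P(X<3.54) ≈ 0.648.
Too low — raise k to concentrate. Iterating converges to k ≈ 8.64.
Then θ = 1.6/(8.64−1) ≈ 0.21.

k ≈ 8.64, θ ≈ 0.21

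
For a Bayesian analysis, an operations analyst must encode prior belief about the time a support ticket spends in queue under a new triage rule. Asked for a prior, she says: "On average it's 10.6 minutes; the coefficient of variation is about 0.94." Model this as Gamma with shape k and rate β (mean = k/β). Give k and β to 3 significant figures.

k ≈ 1.13, β ≈ 0.107

For Gamma(k, rate β): mean = k/β, variance = k/β², so CV = 1/√k.
CV = 0.94, hence k = 1/CV² = 1.13.
Then β = k/mean = 1.13/10.6 = 0.107.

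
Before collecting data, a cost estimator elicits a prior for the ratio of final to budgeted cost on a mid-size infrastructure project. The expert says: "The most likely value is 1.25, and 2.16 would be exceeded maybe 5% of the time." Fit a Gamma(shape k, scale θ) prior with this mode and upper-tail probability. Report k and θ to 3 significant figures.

Gamma(k,θ) with k>1 has mode (k−1)θ, so θ = 1.25/(k−1).
Need P(X < 2.16) = 0.95 with θ tied to k this way. Start at k = 2, θ = 1.25: P(X<2.16) ≈ 0.515.
Too low — raise k to concentrate. Iterating converges to k ≈ 10.3.
Then θ = 1.25/(10.3−1) ≈ 0.134.

k ≈ 10.3, θ ≈ 0.134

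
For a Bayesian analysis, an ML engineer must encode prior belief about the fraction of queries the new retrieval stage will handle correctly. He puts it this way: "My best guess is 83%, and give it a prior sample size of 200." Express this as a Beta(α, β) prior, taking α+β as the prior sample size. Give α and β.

α = 166, β = 34

Under the effective-sample-size interpretation, Beta(α, β) has prior mean α/(α+β) and prior sample size α+β.
So α+β = 200 and α/(α+β) = 0.83, giving α = 0.83·200 = 166 and β = 200 − 166 = 34.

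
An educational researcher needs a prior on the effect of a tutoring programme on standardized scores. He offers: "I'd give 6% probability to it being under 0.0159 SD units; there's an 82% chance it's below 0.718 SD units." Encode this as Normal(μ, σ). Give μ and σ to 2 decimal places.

The p-quantile of Normal(μ,σ) is μ + z_p·σ, with z_{0.06} = -1.555 and z_{0.82} = 0.9154.
Eliminate σ: μ = (z₂·x₁ − z₁·x₂)/(z₂ − z₁) = (0.9154·0.0159 − (-1.555)·0.718)/2.47 = 0.46.
Then σ = (x₂ − x₁)/(z₂ − z₁) = (0.718 − 0.0159)/2.47 = 0.28.

μ = 0.46, σ = 0.28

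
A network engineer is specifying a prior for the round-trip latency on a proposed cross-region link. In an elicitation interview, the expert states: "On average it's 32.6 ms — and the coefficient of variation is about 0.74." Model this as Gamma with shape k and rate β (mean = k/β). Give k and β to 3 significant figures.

For Gamma(k, rate β): mean = k/β, variance = k/β², so CV = 1/√k.
CV = 0.74, hence k = 1/CV² = 1.83.
Then β = k/mean = 1.83/32.6 = 0.056.

k ≈ 1.83, β ≈ 0.056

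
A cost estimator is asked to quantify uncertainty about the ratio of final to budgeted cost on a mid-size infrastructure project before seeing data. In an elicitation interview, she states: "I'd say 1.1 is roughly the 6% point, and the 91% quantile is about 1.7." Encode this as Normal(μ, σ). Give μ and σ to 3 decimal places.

μ = 1.422, σ = 0.207

The p-quantile of Normal(μ,σ) is μ + z_p·σ, with z_{0.06} = -1.555 and z_{0.91} = 1.341.
Eliminate σ: μ = (z₂·x₁ − z₁·x₂)/(z₂ − z₁) = (1.341·1.1 − (-1.555)·1.7)/2.896 = 1.422.
Then σ = (x₂ − x₁)/(z₂ − z₁) = (1.7 − 1.1)/2.896 = 0.207.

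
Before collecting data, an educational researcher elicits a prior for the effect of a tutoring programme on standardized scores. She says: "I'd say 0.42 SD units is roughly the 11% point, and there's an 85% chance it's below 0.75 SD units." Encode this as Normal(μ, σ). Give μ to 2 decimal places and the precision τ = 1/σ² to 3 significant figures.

The p-quantile of Normal(μ,σ) is μ + z_p·σ, with z_{0.11} = -1.227 and z_{0.85} = 1.036.
Eliminate σ: μ = (z₂·x₁ − z₁·x₂)/(z₂ − z₁) = (1.036·0.42 − (-1.227)·0.75)/2.263 = 0.60.
Then σ = (x₂ − x₁)/(z₂ − z₁) = (0.75 − 0.42)/2.263 = 0.15.
Precision τ = 1/σ² = 1/0.1458² = 47.

μ = 0.60, τ = 47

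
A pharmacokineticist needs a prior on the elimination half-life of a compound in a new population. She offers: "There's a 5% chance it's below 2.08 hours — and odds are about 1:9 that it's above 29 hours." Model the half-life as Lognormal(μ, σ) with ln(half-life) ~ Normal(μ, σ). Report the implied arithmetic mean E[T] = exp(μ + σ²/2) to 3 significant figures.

E[T] ≈ 13.7 hours

If T ~ Lognormal(μ,σ) then ln T ~ Normal(μ,σ), so the p-quantile of ln T is μ + z_p·σ.
ln(2.08) = 0.7324 and ln(29) = 3.367; z_{0.05} = -1.645, z_{0.9} = 1.282.
σ = (3.367 − 0.7324)/(1.282 − (-1.645)) = 0.900.
μ = 0.7324 − (-1.645)·0.900 = 2.213.
E[T] = exp(μ + σ²/2) = exp(2.213 + 0.4054) = 13.7 hours.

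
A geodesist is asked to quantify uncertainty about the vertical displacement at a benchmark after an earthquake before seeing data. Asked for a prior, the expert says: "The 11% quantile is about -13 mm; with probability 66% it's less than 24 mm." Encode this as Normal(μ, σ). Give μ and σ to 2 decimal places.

For Normal(μ,σ), the p-quantile is μ + z_p·σ. Here z_{0.11} = -1.227, z_{0.66} = 0.4125.
So -13 = μ − 1.227σ and 24 = μ + 0.4125σ.
Subtracting: σ = (24 − -13)/(0.4125 − (-1.227)) = 22.57.
Then μ = -13 − (-1.227)·22.57 = 14.69.

μ = 14.69, σ = 22.57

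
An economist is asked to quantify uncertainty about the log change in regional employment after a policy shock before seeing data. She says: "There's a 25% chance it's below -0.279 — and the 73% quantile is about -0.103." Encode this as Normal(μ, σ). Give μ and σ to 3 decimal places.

For Normal(μ,σ), the p-quantile is μ + z_p·σ. Here z_{0.25} = -0.6745, z_{0.73} = 0.6128.
So -0.279 = μ − 0.6745σ and -0.103 = μ + 0.6128σ.
Subtracting: σ = (-0.103 − -0.279)/(0.6128 − (-0.6745)) = 0.137.
Then μ = -0.279 − (-0.6745)·0.137 = -0.187.

μ = -0.187, σ = 0.137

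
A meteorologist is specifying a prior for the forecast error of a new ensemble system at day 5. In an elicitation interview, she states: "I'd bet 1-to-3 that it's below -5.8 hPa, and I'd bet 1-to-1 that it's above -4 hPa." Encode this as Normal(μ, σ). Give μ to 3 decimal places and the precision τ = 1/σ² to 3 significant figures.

μ = -4.000, τ = 0.14

The p-quantile of Normal(μ,σ) is μ + z_p·σ, with z_{0.25} = -0.6745 and z_{0.5} = 0.
Eliminate σ: μ = (z₂·x₁ − z₁·x₂)/(z₂ − z₁) = (0·-5.8 − (-0.6745)·-4)/0.6745 = -4.000.
Then σ = (x₂ − x₁)/(z₂ − z₁) = (-4 − -5.8)/0.6745 = 2.669.
Precision τ = 1/σ² = 1/2.669² = 0.14.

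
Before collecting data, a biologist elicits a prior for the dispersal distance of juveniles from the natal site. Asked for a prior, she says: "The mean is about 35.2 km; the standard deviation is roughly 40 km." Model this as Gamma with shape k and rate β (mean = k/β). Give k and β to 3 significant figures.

For Gamma(k, rate β): mean = k/β, variance = k/β², so CV = 1/√k.
CV = SD/mean = 40/35.2 = 1.136, hence k = 1/CV² = 0.774.
Then β = k/mean = 0.774/35.2 = 0.022.

k ≈ 0.774, β ≈ 0.022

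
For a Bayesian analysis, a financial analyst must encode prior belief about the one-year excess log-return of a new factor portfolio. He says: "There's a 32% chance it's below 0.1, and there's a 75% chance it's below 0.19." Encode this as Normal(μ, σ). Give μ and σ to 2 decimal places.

For Normal(μ,σ), the p-quantile is μ + z_p·σ. Here z_{0.32} = -0.4677, z_{0.75} = 0.6745.
So 0.1 = μ − 0.4677σ and 0.19 = μ + 0.6745σ.
Subtracting: σ = (0.19 − 0.1)/(0.6745 − (-0.4677)) = 0.08.
Then μ = 0.1 − (-0.4677)·0.08 = 0.14.

μ = 0.14, σ = 0.08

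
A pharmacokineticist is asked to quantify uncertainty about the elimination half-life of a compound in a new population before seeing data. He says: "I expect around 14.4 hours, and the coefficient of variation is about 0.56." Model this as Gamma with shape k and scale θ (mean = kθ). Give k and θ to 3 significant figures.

k ≈ 3.19, θ ≈ 4.52

For Gamma(k, scale θ): mean = kθ, variance = kθ², so CV = 1/√k.
CV = 0.56, hence k = 1/CV² = 3.19.
Then θ = mean/k = 14.4/3.19 = 4.52.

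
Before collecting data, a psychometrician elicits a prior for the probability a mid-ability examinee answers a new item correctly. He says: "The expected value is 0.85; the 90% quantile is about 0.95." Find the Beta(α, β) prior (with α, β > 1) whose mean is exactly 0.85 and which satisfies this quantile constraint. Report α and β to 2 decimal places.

α ≈ 13.23, β ≈ 2.34

With mean 0.85 fixed, write α = 0.85s, β = 0.15s where s = α+β.
Need P(θ < 0.95) = 0.9 under Beta(0.85s, 0.15s). Normal approximation: (q−m)/√(m(1−m)/s) ≈ z_{0.9} = 1.28, so s ≈ 0.85·0.15·(1.28)²/(0.95−0.85)² = 20.9.
At s = 20.9: P(θ<0.95) ≈ 0.939. Adjusting to match 0.9 gives s ≈ 15.57.
So α = 0.85·15.57 ≈ 13.23, β = 0.15·15.57 ≈ 2.34.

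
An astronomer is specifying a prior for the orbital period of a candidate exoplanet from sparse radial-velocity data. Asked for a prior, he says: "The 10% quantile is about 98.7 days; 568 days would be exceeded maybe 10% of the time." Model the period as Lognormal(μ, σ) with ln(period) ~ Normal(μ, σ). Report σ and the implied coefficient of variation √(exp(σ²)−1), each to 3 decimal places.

If T ~ Lognormal(μ,σ) then ln T ~ Normal(μ,σ), so the p-quantile of ln T is μ + z_p·σ.
ln(98.7) = 4.592 and ln(568) = 6.342; z_{0.1} = -1.282, z_{0.9} = 1.282.
σ = (6.342 − 4.592)/(1.282 − (-1.282)) = 0.683.
μ = 4.592 − (-1.282)·0.683 = 5.467.
CV = √(exp(σ²)−1) = √(exp(0.4662)−1) = 0.771.

σ ≈ 0.683, CV ≈ 0.771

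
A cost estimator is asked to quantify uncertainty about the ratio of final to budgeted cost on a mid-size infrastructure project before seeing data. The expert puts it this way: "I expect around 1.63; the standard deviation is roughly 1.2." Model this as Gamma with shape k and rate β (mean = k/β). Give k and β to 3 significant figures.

For Gamma(k, rate β): mean = k/β, variance = k/β², so CV = 1/√k.
CV = SD/mean = 1.2/1.63 = 0.7362, hence k = 1/CV² = 1.85.
Then β = k/mean = 1.85/1.63 = 1.13.

k ≈ 1.85, β ≈ 1.13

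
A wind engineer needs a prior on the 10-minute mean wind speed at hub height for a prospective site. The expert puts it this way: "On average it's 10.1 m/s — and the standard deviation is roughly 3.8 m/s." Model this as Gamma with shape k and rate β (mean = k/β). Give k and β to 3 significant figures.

For Gamma(k, rate β): mean = k/β, variance = k/β², so CV = 1/√k.
CV = SD/mean = 3.8/10.1 = 0.3762, hence k = 1/CV² = 7.06.
Then β = k/mean = 7.06/10.1 = 0.699.

k ≈ 7.06, β ≈ 0.699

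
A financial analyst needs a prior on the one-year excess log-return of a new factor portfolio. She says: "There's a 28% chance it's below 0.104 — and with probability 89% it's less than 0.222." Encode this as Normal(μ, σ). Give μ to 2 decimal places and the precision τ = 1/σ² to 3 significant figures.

For Normal(μ,σ), the p-quantile is μ + z_p·σ. Here z_{0.28} = -0.5828, z_{0.89} = 1.227.
So 0.104 = μ − 0.5828σ and 0.222 = μ + 1.227σ.
Subtracting: σ = (0.222 − 0.104)/(1.227 − (-0.5828)) = 0.07.
Then μ = 0.104 − (-0.5828)·0.07 = 0.14.
Precision τ = 1/σ² = 1/0.06522² = 235.

μ = 0.14, τ = 235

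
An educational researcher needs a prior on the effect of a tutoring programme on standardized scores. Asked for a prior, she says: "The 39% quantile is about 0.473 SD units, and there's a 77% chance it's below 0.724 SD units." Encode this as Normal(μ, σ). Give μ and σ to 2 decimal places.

μ = 0.54, σ = 0.25

For Normal(μ,σ), the p-quantile is μ + z_p·σ. Here z_{0.39} = -0.2793, z_{0.77} = 0.7388.
So 0.473 = μ − 0.2793σ and 0.724 = μ + 0.7388σ.
Subtracting: σ = (0.724 − 0.473)/(0.7388 − (-0.2793)) = 0.25.
Then μ = 0.473 − (-0.2793)·0.25 = 0.54.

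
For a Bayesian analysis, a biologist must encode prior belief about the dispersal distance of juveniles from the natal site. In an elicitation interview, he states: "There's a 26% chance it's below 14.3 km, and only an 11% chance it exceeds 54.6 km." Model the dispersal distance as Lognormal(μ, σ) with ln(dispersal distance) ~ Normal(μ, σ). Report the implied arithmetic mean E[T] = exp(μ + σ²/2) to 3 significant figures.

If T ~ Lognormal(μ,σ) then ln T ~ Normal(μ,σ), so the p-quantile of ln T is μ + z_p·σ.
ln(14.3) = 2.66 and ln(54.6) = 4; z_{0.26} = -0.6433, z_{0.89} = 1.227.
σ = (4 − 2.66)/(1.227 − (-0.6433)) = 0.717.
μ = 2.66 − (-0.6433)·0.717 = 3.121.
E[T] = exp(μ + σ²/2) = exp(3.121 + 0.2567) = 29.3 km.

E[T] ≈ 29.3 km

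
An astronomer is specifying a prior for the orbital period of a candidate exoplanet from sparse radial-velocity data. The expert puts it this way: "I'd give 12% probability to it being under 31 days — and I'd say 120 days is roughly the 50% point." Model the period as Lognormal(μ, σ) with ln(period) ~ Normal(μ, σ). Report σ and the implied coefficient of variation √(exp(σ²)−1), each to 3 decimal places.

If T ~ Lognormal(μ,σ) then ln T ~ Normal(μ,σ), so the p-quantile of ln T is μ + z_p·σ.
ln(31) = 3.434 and ln(120) = 4.787; z_{0.12} = -1.175, z_{0.5} = 0.
σ = (4.787 − 3.434)/(0 − (-1.175)) = 1.152.
μ = 3.434 − (-1.175)·1.152 = 4.787.
CV = √(exp(σ²)−1) = √(exp(1.3269)−1) = 1.664.

σ ≈ 1.152, CV ≈ 1.664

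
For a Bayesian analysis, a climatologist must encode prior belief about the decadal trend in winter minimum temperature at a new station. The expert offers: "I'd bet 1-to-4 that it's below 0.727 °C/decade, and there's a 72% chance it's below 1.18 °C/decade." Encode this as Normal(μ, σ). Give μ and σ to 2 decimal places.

μ = 0.99, σ = 0.32

The p-quantile of Normal(μ,σ) is μ + z_p·σ, with z_{0.2} = -0.8416 and z_{0.72} = 0.5828.
Eliminate σ: μ = (z₂·x₁ − z₁·x₂)/(z₂ − z₁) = (0.5828·0.727 − (-0.8416)·1.18)/1.424 = 0.99.
Then σ = (x₂ − x₁)/(z₂ − z₁) = (1.18 − 0.727)/1.424 = 0.32.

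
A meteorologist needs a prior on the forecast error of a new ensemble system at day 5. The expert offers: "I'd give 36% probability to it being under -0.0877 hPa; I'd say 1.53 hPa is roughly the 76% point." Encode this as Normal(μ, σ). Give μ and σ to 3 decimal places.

μ = 0.457, σ = 1.519

For Normal(μ,σ), the p-quantile is μ + z_p·σ. Here z_{0.36} = -0.3585, z_{0.76} = 0.7063.
So -0.0877 = μ − 0.3585σ and 1.53 = μ + 0.7063σ.
Subtracting: σ = (1.53 − -0.0877)/(0.7063 − (-0.3585)) = 1.519.
Then μ = -0.0877 − (-0.3585)·1.519 = 0.457.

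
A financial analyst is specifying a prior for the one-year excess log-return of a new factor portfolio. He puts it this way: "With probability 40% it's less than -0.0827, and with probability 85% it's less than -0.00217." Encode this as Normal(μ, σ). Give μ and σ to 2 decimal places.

The p-quantile of Normal(μ,σ) is μ + z_p·σ, with z_{0.4} = -0.2533 and z_{0.85} = 1.036.
Eliminate σ: μ = (z₂·x₁ − z₁·x₂)/(z₂ − z₁) = (1.036·-0.0827 − (-0.2533)·-0.00217)/1.29 = -0.07.
Then σ = (x₂ − x₁)/(z₂ − z₁) = (-0.00217 − -0.0827)/1.29 = 0.06.

μ = -0.07, σ = 0.06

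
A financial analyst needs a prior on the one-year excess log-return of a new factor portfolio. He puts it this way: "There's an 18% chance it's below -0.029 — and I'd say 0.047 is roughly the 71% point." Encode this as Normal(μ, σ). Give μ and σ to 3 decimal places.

μ = 0.018, σ = 0.052

For Normal(μ,σ), the p-quantile is μ + z_p·σ. Here z_{0.18} = -0.9154, z_{0.71} = 0.5534.
So -0.029 = μ − 0.9154σ and 0.047 = μ + 0.5534σ.
Subtracting: σ = (0.047 − -0.029)/(0.5534 − (-0.9154)) = 0.052.
Then μ = -0.029 − (-0.9154)·0.052 = 0.018.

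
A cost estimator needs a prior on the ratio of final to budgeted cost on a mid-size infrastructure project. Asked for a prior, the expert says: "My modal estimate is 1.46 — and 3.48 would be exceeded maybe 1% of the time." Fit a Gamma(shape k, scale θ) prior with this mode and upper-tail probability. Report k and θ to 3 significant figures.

Gamma(k,θ) with k>1 has mode (k−1)θ, so θ = 1.46/(k−1).
Need P(X < 3.48) = 0.99 with θ tied to k this way. Start at k = 2, θ = 1.46: P(X<3.48) ≈ 0.688.
Too low — raise k to concentrate. Iterating converges to k ≈ 7.29.
Then θ = 1.46/(7.29−1) ≈ 0.232.

k ≈ 7.29, θ ≈ 0.232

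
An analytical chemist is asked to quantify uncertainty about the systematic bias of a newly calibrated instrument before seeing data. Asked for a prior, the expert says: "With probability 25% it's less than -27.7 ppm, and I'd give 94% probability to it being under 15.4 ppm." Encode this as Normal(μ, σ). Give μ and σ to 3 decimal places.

The p-quantile of Normal(μ,σ) is μ + z_p·σ, with z_{0.25} = -0.6745 and z_{0.94} = 1.555.
Eliminate σ: μ = (z₂·x₁ − z₁·x₂)/(z₂ − z₁) = (1.555·-27.7 − (-0.6745)·15.4)/2.229 = -14.660.
Then σ = (x₂ − x₁)/(z₂ − z₁) = (15.4 − -27.7)/2.229 = 19.334.

μ = -14.660, σ = 19.334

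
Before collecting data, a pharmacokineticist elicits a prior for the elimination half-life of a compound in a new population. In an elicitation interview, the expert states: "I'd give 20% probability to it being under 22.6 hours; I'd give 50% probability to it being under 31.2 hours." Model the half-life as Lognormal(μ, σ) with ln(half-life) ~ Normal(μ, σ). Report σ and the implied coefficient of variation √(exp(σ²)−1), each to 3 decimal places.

σ ≈ 0.383, CV ≈ 0.398

If T ~ Lognormal(μ,σ) then ln T ~ Normal(μ,σ), so the p-quantile of ln T is μ + z_p·σ.
ln(22.6) = 3.118 and ln(31.2) = 3.44; z_{0.2} = -0.8416, z_{0.5} = 0.
σ = (3.44 − 3.118)/(0 − (-0.8416)) = 0.383.
μ = 3.118 − (-0.8416)·0.383 = 3.440.
CV = √(exp(σ²)−1) = √(exp(0.1468)−1) = 0.398.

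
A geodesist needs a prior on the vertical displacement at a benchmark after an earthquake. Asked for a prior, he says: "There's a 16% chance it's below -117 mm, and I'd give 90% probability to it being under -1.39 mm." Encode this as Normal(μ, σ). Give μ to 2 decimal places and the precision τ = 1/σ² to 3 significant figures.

For Normal(μ,σ), the p-quantile is μ + z_p·σ. Here z_{0.16} = -0.9945, z_{0.9} = 1.282.
So -117 = μ − 0.9945σ and -1.39 = μ + 1.282σ.
Subtracting: σ = (-1.39 − -117)/(1.282 − (-0.9945)) = 50.80.
Then μ = -117 − (-0.9945)·50.80 = -66.49.
Precision τ = 1/σ² = 1/50.8² = 0.000388.

μ = -66.49, τ = 0.000388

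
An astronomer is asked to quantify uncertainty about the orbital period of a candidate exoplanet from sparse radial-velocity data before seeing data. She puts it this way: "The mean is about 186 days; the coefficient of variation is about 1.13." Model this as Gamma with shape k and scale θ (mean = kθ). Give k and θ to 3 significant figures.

k ≈ 0.783, θ ≈ 238

For Gamma(k, scale θ): mean = kθ, variance = kθ², so CV = 1/√k.
CV = 1.13, hence k = 1/CV² = 0.783.
Then θ = mean/k = 186/0.783 = 238.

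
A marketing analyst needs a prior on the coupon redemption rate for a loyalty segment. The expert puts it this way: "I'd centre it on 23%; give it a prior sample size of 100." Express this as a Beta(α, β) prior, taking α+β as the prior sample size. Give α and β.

Under the effective-sample-size interpretation, Beta(α, β) has prior mean α/(α+β) and prior sample size α+β.
So α+β = 100 and α/(α+β) = 0.23, giving α = 0.23·100 = 23 and β = 100 − 23 = 77.

α = 23, β = 77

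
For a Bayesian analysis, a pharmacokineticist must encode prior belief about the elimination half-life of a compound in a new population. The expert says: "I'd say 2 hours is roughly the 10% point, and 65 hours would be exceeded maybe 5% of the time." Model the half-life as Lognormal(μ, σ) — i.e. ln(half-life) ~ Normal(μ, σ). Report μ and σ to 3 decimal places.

μ ≈ 2.218, σ ≈ 1.190

If T ~ Lognormal(μ,σ) then ln T ~ Normal(μ,σ), so the p-quantile of ln T is μ + z_p·σ.
ln(2) = 0.6931 and ln(65) = 4.174; z_{0.1} = -1.282, z_{0.95} = 1.645.
σ = (4.174 − 0.6931)/(1.645 − (-1.282)) = 1.190.
μ = 0.6931 − (-1.282)·1.190 = 2.218.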